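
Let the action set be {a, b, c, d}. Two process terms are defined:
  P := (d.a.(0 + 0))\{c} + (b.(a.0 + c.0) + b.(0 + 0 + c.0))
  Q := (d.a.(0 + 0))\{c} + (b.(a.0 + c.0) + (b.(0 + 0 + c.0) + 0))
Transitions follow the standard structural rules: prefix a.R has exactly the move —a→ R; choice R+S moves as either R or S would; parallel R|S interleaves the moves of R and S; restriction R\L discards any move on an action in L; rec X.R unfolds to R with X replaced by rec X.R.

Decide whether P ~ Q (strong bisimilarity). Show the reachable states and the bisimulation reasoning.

Reachable graph of P (6 states):
  m0 = (d.a.(0 + 0))\{c} + (b.(a.0 + c.0) + b.(0 + 0 + c.0)) → --b--▸ m1, --b--▸ m2, --d--▸ m3
  m1 = 0 + 0 + c.0 → --c--▸ m4
  m2 = a.0 + c.0 → --a--▸ m4, --c--▸ m4
  m3 = (a.(0 + 0))\{c} → --a--▸ m5
  m4 = 0 → ·
  m5 = (0 + 0)\{c} → ·
Reachable graph of Q (6 states):
  n0 = (d.a.(0 + 0))\{c} + (b.(a.0 + c.0) + (b.(0 + 0 + c.0) + 0)) → --b--▸ n1, --b--▸ n2, --d--▸ n3
  n1 = 0 + 0 + c.0 → --c--▸ n4
  n2 = a.0 + c.0 → --a--▸ n4, --c--▸ n4
  n3 = (a.(0 + 0))\{c} → --a--▸ n5
  n4 = 0 → ·
  n5 = (0 + 0)\{c} → ·
Partition-refinement fixed point:
  B0 = {m0, n0}
  B1 = {m2, n2}
  B2 = {m4, m5, n4, n5}
  B3 = {m3, n3}
  B4 = {m1, n1}
m0 ∈ B0, n0 ∈ B0 → same block

YES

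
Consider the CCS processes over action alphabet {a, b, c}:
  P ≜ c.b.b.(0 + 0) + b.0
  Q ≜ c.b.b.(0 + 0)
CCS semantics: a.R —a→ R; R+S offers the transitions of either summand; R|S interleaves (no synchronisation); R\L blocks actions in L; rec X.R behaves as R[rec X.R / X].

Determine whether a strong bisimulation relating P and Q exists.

NO

LTS(P): 5 reachable states
  m0 = c.b.b.(0 + 0) + b.0 ⊢ --b--▸ m1, --c--▸ m2
  m1 = 0 ⊢ ∅
  m2 = b.b.(0 + 0) ⊢ --b--▸ m3
  m3 = b.(0 + 0) ⊢ --b--▸ m4
  m4 = 0 + 0 ⊢ ∅
LTS(Q): 4 reachable states
  n0 = c.b.b.(0 + 0) ⊢ --c--▸ n1
  n1 = b.b.(0 + 0) ⊢ --b--▸ n2
  n2 = b.(0 + 0) ⊢ --b--▸ n3
  n3 = 0 + 0 ⊢ ∅
Partition-refinement fixed point:
  B0 = {m0}
  B1 = {m2, n1}
  B2 = {m3, n2}
  B3 = {m1, m4, n3}
  B4 = {n0}
m0 ∈ B0, n0 ∈ B4 → different blocks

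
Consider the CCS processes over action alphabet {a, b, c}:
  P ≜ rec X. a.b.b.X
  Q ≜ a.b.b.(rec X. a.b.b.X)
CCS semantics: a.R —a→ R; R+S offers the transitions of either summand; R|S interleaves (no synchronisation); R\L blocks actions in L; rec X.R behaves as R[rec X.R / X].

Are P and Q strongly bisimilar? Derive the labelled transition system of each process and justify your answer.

P ~ Q

P's transition system — 3 states:
  p0 = rec X. a.b.b.X has moves -a-> p1
  p1 = b.b.(rec X. a.b.b.X) has moves -b-> p2
  p2 = b.(rec X. a.b.b.X) has moves -b-> p0
Q's transition system — 4 states:
  q0 = a.b.b.(rec X. a.b.b.X) has moves -a-> q1
  q1 = b.b.(rec X. a.b.b.X) has moves -b-> q2
  q2 = b.(rec X. a.b.b.X) has moves -b-> q3
  q3 = rec X. a.b.b.X has moves -a-> q1
Partition-refinement fixed point:
  B0 = {p0, q0, q3}
  B1 = {p1, q1}
  B2 = {p2, q2}
p0 ∈ B0, q0 ∈ B0 → same block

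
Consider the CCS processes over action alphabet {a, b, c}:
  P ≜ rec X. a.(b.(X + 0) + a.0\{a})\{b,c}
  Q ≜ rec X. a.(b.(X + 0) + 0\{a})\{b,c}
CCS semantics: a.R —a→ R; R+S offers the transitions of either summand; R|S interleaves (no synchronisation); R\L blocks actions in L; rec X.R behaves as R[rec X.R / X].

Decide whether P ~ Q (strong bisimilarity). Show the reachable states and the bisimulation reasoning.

LTS(P): 3 reachable states
  u0 = rec X. a.(b.(X + 0) + a.0\{a})\{b,c} ⊢ --a--▸ u1
  u1 = (b.((rec X. a.(b.(X + 0) + a.0\{a})\{b,c}) + 0) + a.0\{a})\{b,c} ⊢ --a--▸ u2
  u2 = 0\{a}\{b,c} ⊢ deadlocked
LTS(Q): 2 reachable states
  v0 = rec X. a.(b.(X + 0) + 0\{a})\{b,c} ⊢ --a--▸ v1
  v1 = (b.((rec X. a.(b.(X + 0) + 0\{a})\{b,c}) + 0) + 0\{a})\{b,c} ⊢ deadlocked
Coarsest stable partition (strong bisimilarity classes):
  B0 = {u0}
  B1 = {u1, v0}
  B2 = {u2, v1}
u0 ∈ B0, v0 ∈ B1 → different blocks

P ≁ Q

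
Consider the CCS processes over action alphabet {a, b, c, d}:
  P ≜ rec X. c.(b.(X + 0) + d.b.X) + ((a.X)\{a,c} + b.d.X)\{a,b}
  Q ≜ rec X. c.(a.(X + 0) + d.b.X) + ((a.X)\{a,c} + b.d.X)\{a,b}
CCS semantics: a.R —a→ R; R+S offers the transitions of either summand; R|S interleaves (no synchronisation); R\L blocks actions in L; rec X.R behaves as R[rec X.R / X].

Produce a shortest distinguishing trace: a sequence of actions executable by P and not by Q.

cb

LTS(P): 4 reachable states
  m0 = rec X. c.(b.(X + 0) + d.b.X) + ((a.X)\{a,c} + b.d.X)\{a,b} | ··c··> m1
  m1 = b.((rec X. c.(b.(X + 0) + d.b.X) + ((a.X)\{a,c} + b.d.X)\{a,b}) + 0) + d.b.(rec X. c.(b.(X + 0) + d.b.X) + ((a.X)\{a,c} + b.d.X)\{a,b}) | ··b··> m2, ··d··> m3
  m2 = (rec X. c.(b.(X + 0) + d.b.X) + ((a.X)\{a,c} + b.d.X)\{a,b}) + 0 | ··c··> m1
  m3 = b.(rec X. c.(b.(X + 0) + d.b.X) + ((a.X)\{a,c} + b.d.X)\{a,b}) | ··b··> m0
LTS(Q): 4 reachable states
  n0 = rec X. c.(a.(X + 0) + d.b.X) + ((a.X)\{a,c} + b.d.X)\{a,b} | ··c··> n1
  n1 = a.((rec X. c.(a.(X + 0) + d.b.X) + ((a.X)\{a,c} + b.d.X)\{a,b}) + 0) + d.b.(rec X. c.(a.(X + 0) + d.b.X) + ((a.X)\{a,c} + b.d.X)\{a,b}) | ··a··> n2, ··d··> n3
  n2 = (rec X. c.(a.(X + 0) + d.b.X) + ((a.X)\{a,c} + b.d.X)\{a,b}) + 0 | ··c··> n1
  n3 = b.(rec X. c.(a.(X + 0) + d.b.X) + ((a.X)\{a,c} + b.d.X)\{a,b}) | ··b··> n0
Run σ = ⟨cb⟩ on P: start {m0}
  step 1 (c): {m1}
  step 2 (b): {m2}
  — P admits the full trace.
Run σ = ⟨cb⟩ on Q: start {n0}
  step 1 (c): {n1}
  step 2 (b): ∅ (Q stuck)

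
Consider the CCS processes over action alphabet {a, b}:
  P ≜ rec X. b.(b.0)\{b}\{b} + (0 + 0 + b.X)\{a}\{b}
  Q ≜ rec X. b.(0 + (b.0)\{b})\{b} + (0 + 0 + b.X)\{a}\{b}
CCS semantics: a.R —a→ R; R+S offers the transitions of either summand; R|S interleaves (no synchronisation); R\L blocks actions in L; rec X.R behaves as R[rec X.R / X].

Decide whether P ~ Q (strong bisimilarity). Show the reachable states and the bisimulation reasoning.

LTS(P): 2 reachable states
  s0 = rec X. b.(b.0)\{b}\{b} + (0 + 0 + b.X)\{a}\{b} :: =b=> s1
  s1 = (b.0)\{b}\{b} :: stopped
LTS(Q): 2 reachable states
  t0 = rec X. b.(0 + (b.0)\{b})\{b} + (0 + 0 + b.X)\{a}\{b} :: =b=> t1
  t1 = (0 + (b.0)\{b})\{b} :: stopped
Bisimilarity quotient blocks:
  B0 = {s0, t0}
  B1 = {s1, t1}
s0 ∈ B0, t0 ∈ B0 → same block

P ~ Q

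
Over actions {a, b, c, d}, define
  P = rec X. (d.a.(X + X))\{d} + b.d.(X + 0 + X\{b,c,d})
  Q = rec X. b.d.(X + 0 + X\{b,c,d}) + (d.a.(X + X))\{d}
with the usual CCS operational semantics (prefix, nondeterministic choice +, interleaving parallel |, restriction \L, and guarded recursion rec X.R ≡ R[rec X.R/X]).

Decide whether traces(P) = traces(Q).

YES

LTS(P): 3 reachable states
  u0 = rec X. (d.a.(X + X))\{d} + b.d.(X + 0 + X\{b,c,d}) has moves =b=> u1
  u1 = d.((rec X. (d.a.(X + X))\{d} + b.d.(X + 0 + X\{b,c,d})) + 0 + (rec X. (d.a.(X + X))\{d} + b.d.(X + 0 + X\{b,c,d}))\{b,c,d}) has moves =d=> u2
  u2 = (rec X. (d.a.(X + X))\{d} + b.d.(X + 0 + X\{b,c,d})) + 0 + (rec X. (d.a.(X + X))\{d} + b.d.(X + 0 + X\{b,c,d}))\{b,c,d} has moves =b=> u1
LTS(Q): 3 reachable states
  v0 = rec X. b.d.(X + 0 + X\{b,c,d}) + (d.a.(X + X))\{d} has moves =b=> v1
  v1 = d.((rec X. b.d.(X + 0 + X\{b,c,d}) + (d.a.(X + X))\{d}) + 0 + (rec X. b.d.(X + 0 + X\{b,c,d}) + (d.a.(X + X))\{d})\{b,c,d}) has moves =d=> v2
  v2 = (rec X. b.d.(X + 0 + X\{b,c,d}) + (d.a.(X + X))\{d}) + 0 + (rec X. b.d.(X + 0 + X\{b,c,d}) + (d.a.(X + X))\{d})\{b,c,d} has moves =b=> v1
Bisimilarity quotient blocks:
  B0 = {u0, u2, v0, v2}
  B1 = {u1, v1}
u0 ∈ B0, v0 ∈ B0 → same block
Bisimilar ⇒ trace-equivalent.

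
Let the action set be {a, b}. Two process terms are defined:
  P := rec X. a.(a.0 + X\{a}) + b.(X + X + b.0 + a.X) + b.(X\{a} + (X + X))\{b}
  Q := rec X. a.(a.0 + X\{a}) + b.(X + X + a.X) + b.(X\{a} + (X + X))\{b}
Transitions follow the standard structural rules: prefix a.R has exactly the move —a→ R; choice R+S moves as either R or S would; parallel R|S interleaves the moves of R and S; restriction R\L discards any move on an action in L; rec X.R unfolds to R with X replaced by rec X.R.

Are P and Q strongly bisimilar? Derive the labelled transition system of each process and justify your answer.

LTS(P): 10 reachable states
  u0 = rec X. a.(a.0 + X\{a}) + b.(X + X + b.0 + a.X) + b.(X\{a} + (X + X))\{b} | ··a··> u1, ··b··> u2, ··b··> u3
  u1 = a.0 + (rec X. a.(a.0 + X\{a}) + b.(X + X + b.0 + a.X) + b.(X\{a} + (X + X))\{b})\{a} | ··a··> u4, ··b··> u5, ··b··> u6
  u2 = ((rec X. a.(a.0 + X\{a}) + b.(X + X + b.0 + a.X) + b.(X\{a} + (X + X))\{b})\{a} + ((rec X. a.(a.0 + X\{a}) + b.(X + X + b.0 + a.X) + b.(X\{a} + (X + X))\{b}) + (rec X. a.(a.0 + X\{a}) + b.(X + X + b.0 + a.X) + b.(X\{a} + (X + X))\{b})))\{b} | ··a··> u7
  u3 = (rec X. a.(a.0 + X\{a}) + b.(X + X + b.0 + a.X) + b.(X\{a} + (X + X))\{b}) + (rec X. a.(a.0 + X\{a}) + b.(X + X + b.0 + a.X) + b.(X\{a} + (X + X))\{b}) + b.0 + a.(rec X. a.(a.0 + X\{a}) + b.(X + X + b.0 + a.X) + b.(X\{a} + (X + X))\{b}) | ··a··> u0, ··a··> u1, ··b··> u2, ··b··> u3, ··b··> u4
  u4 = 0 | stopped
  u5 = ((rec X. a.(a.0 + X\{a}) + b.(X + X + b.0 + a.X) + b.(X\{a} + (X + X))\{b}) + (rec X. a.(a.0 + X\{a}) + b.(X + X + b.0 + a.X) + b.(X\{a} + (X + X))\{b}) + b.0 + a.(rec X. a.(a.0 + X\{a}) + b.(X + X + b.0 + a.X) + b.(X\{a} + (X + X))\{b}))\{a} | ··b··> u5, ··b··> u6, ··b··> u8
  u6 = ((rec X. a.(a.0 + X\{a}) + b.(X + X + b.0 + a.X) + b.(X\{a} + (X + X))\{b})\{a} + ((rec X. a.(a.0 + X\{a}) + b.(X + X + b.0 + a.X) + b.(X\{a} + (X + X))\{b}) + (rec X. a.(a.0 + X\{a}) + b.(X + X + b.0 + a.X) + b.(X\{a} + (X + X))\{b})))\{b}\{a} | stopped
  u7 = (a.0 + (rec X. a.(a.0 + X\{a}) + b.(X + X + b.0 + a.X) + b.(X\{a} + (X + X))\{b})\{a})\{b} | ··a··> u9
  u8 = 0\{a} | stopped
  u9 = 0\{b} | stopped
LTS(Q): 9 reachable states
  v0 = rec X. a.(a.0 + X\{a}) + b.(X + X + a.X) + b.(X\{a} + (X + X))\{b} | ··a··> v1, ··b··> v2, ··b··> v3
  v1 = a.0 + (rec X. a.(a.0 + X\{a}) + b.(X + X + a.X) + b.(X\{a} + (X + X))\{b})\{a} | ··a··> v4, ··b··> v5, ··b··> v6
  v2 = ((rec X. a.(a.0 + X\{a}) + b.(X + X + a.X) + b.(X\{a} + (X + X))\{b})\{a} + ((rec X. a.(a.0 + X\{a}) + b.(X + X + a.X) + b.(X\{a} + (X + X))\{b}) + (rec X. a.(a.0 + X\{a}) + b.(X + X + a.X) + b.(X\{a} + (X + X))\{b})))\{b} | ··a··> v7
  v3 = (rec X. a.(a.0 + X\{a}) + b.(X + X + a.X) + b.(X\{a} + (X + X))\{b}) + (rec X. a.(a.0 + X\{a}) + b.(X + X + a.X) + b.(X\{a} + (X + X))\{b}) + a.(rec X. a.(a.0 + X\{a}) + b.(X + X + a.X) + b.(X\{a} + (X + X))\{b}) | ··a··> v0, ··a··> v1, ··b··> v2, ··b··> v3
  v4 = 0 | stopped
  v5 = ((rec X. a.(a.0 + X\{a}) + b.(X + X + a.X) + b.(X\{a} + (X + X))\{b}) + (rec X. a.(a.0 + X\{a}) + b.(X + X + a.X) + b.(X\{a} + (X + X))\{b}) + a.(rec X. a.(a.0 + X\{a}) + b.(X + X + a.X) + b.(X\{a} + (X + X))\{b}))\{a} | ··b··> v5, ··b··> v6
  v6 = ((rec X. a.(a.0 + X\{a}) + b.(X + X + a.X) + b.(X\{a} + (X + X))\{b})\{a} + ((rec X. a.(a.0 + X\{a}) + b.(X + X + a.X) + b.(X\{a} + (X + X))\{b}) + (rec X. a.(a.0 + X\{a}) + b.(X + X + a.X) + b.(X\{a} + (X + X))\{b})))\{b}\{a} | stopped
  v7 = (a.0 + (rec X. a.(a.0 + X\{a}) + b.(X + X + a.X) + b.(X\{a} + (X + X))\{b})\{a})\{b} | ··a··> v8
  v8 = 0\{b} | stopped
Coarsest stable partition (strong bisimilarity classes):
  B0 = {u0}
  B1 = {u3}
  B2 = {u4, u6, u8, u9, v4, v6, v8}
  B3 = {u2, v2}
  B4 = {u7, v7}
  B5 = {u1, v1}
  B6 = {u5, v5}
  B7 = {v0}
  B8 = {v3}
u0 ∈ B0, v0 ∈ B7 → different blocks

not bisimilar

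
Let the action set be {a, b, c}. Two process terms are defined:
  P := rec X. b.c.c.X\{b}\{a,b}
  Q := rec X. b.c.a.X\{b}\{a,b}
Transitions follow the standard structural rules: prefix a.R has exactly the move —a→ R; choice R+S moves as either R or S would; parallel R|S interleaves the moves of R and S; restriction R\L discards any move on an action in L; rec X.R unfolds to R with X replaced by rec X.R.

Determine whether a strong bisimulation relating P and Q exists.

P ≁ Q

Reachable graph of P (4 states):
  m0 = rec X. b.c.c.X\{b}\{a,b} has moves —b→ m1
  m1 = c.c.(rec X. b.c.c.X\{b}\{a,b})\{b}\{a,b} has moves —c→ m2
  m2 = c.(rec X. b.c.c.X\{b}\{a,b})\{b}\{a,b} has moves —c→ m3
  m3 = (rec X. b.c.c.X\{b}\{a,b})\{b}\{a,b} has moves ·
Reachable graph of Q (4 states):
  n0 = rec X. b.c.a.X\{b}\{a,b} has moves —b→ n1
  n1 = c.a.(rec X. b.c.a.X\{b}\{a,b})\{b}\{a,b} has moves —c→ n2
  n2 = a.(rec X. b.c.a.X\{b}\{a,b})\{b}\{a,b} has moves —a→ n3
  n3 = (rec X. b.c.a.X\{b}\{a,b})\{b}\{a,b} has moves ·
Bisimilarity quotient blocks:
  B0 = {m0}
  B1 = {m1}
  B2 = {m2}
  B3 = {m3, n3}
  B4 = {n0}
  B5 = {n1}
  B6 = {n2}
m0 ∈ B0, n0 ∈ B4 → different blocks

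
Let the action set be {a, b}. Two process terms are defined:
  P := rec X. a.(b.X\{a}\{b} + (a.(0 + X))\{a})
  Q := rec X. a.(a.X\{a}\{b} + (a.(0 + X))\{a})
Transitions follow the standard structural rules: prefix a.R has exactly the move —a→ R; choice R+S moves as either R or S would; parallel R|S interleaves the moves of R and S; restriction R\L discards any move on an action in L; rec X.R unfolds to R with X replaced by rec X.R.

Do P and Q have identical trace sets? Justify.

P's transition system — 3 states:
  s0 = rec X. a.(b.X\{a}\{b} + (a.(0 + X))\{a}) | =a=> s1
  s1 = b.(rec X. a.(b.X\{a}\{b} + (a.(0 + X))\{a}))\{a}\{b} + (a.(0 + (rec X. a.(b.X\{a}\{b} + (a.(0 + X))\{a}))))\{a} | =b=> s2
  s2 = (rec X. a.(b.X\{a}\{b} + (a.(0 + X))\{a}))\{a}\{b} | (no moves)
Q's transition system — 3 states:
  t0 = rec X. a.(a.X\{a}\{b} + (a.(0 + X))\{a}) | =a=> t1
  t1 = a.(rec X. a.(a.X\{a}\{b} + (a.(0 + X))\{a}))\{a}\{b} + (a.(0 + (rec X. a.(a.X\{a}\{b} + (a.(0 + X))\{a}))))\{a} | =a=> t2
  t2 = (rec X. a.(a.X\{a}\{b} + (a.(0 + X))\{a}))\{a}\{b} | (no moves)
Trace ⟨ab⟩ through P, begin at {s0}:
  after a @ step 1: {s1}
  after b @ step 2: {s2}
  ✓ P
Trace ⟨ab⟩ through Q, begin at {t0}:
  after a @ step 1: {t1}
  after b @ step 2: ∅ (Q stuck)

NO — witness ⟨ab⟩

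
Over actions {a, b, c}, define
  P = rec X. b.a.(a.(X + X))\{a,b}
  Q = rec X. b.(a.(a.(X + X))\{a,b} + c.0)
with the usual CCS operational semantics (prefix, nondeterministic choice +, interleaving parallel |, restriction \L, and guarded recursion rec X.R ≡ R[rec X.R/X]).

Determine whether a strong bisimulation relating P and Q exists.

LTS(P): 3 reachable states
  p0 = rec X. b.a.(a.(X + X))\{a,b} :: —b→ p1
  p1 = a.(a.((rec X. b.a.(a.(X + X))\{a,b}) + (rec X. b.a.(a.(X + X))\{a,b})))\{a,b} :: —a→ p2
  p2 = (a.((rec X. b.a.(a.(X + X))\{a,b}) + (rec X. b.a.(a.(X + X))\{a,b})))\{a,b} :: ·
LTS(Q): 4 reachable states
  q0 = rec X. b.(a.(a.(X + X))\{a,b} + c.0) :: —b→ q1
  q1 = a.(a.((rec X. b.(a.(a.(X + X))\{a,b} + c.0)) + (rec X. b.(a.(a.(X + X))\{a,b} + c.0))))\{a,b} + c.0 :: —a→ q2, —c→ q3
  q2 = (a.((rec X. b.(a.(a.(X + X))\{a,b} + c.0)) + (rec X. b.(a.(a.(X + X))\{a,b} + c.0))))\{a,b} :: ·
  q3 = 0 :: ·
Coarsest stable partition (strong bisimilarity classes):
  B0 = {p0}
  B1 = {p1}
  B2 = {p2, q2, q3}
  B3 = {q0}
  B4 = {q1}
p0 ∈ B0, q0 ∈ B3 → different blocks

P ≁ Q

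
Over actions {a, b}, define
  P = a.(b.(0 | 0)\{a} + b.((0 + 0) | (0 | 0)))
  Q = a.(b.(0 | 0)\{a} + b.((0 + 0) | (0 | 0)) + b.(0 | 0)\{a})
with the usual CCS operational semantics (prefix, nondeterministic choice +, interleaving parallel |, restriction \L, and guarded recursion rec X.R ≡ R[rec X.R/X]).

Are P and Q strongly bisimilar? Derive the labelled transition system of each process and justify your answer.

bisimilar

Reachable graph of P (4 states):
  m0 = a.(b.(0 | 0)\{a} + b.((0 + 0) | (0 | 0))) ⊢ =a=> m1
  m1 = b.(0 | 0)\{a} + b.((0 + 0) | (0 | 0)) ⊢ =b=> m2, =b=> m3
  m2 = (0 + 0) | (0 | 0) ⊢ ∅
  m3 = (0 | 0)\{a} ⊢ ∅
Reachable graph of Q (4 states):
  n0 = a.(b.(0 | 0)\{a} + b.((0 + 0) | (0 | 0)) + b.(0 | 0)\{a}) ⊢ =a=> n1
  n1 = b.(0 | 0)\{a} + b.((0 + 0) | (0 | 0)) + b.(0 | 0)\{a} ⊢ =b=> n2, =b=> n3
  n2 = (0 + 0) | (0 | 0) ⊢ ∅
  n3 = (0 | 0)\{a} ⊢ ∅
Bisimilarity quotient blocks:
  B0 = {m0, n0}
  B1 = {m1, n1}
  B2 = {m2, m3, n2, n3}
m0 ∈ B0, n0 ∈ B0 → same block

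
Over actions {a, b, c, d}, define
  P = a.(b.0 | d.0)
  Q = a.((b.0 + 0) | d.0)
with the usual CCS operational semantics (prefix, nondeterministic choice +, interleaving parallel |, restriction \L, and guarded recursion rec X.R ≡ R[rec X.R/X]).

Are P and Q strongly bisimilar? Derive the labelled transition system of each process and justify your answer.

YES

LTS(P): 5 reachable states
  m0 = a.(b.0 | d.0) ⊢ ··a··> m1
  m1 = b.0 | d.0 ⊢ ··b··> m2, ··d··> m3
  m2 = 0 | d.0 ⊢ ··d··> m4
  m3 = b.0 | 0 ⊢ ··b··> m4
  m4 = 0 | 0 ⊢ deadlocked
LTS(Q): 5 reachable states
  n0 = a.((b.0 + 0) | d.0) ⊢ ··a··> n1
  n1 = (b.0 + 0) | d.0 ⊢ ··b··> n2, ··d··> n3
  n2 = 0 | d.0 ⊢ ··d··> n4
  n3 = (b.0 + 0) | 0 ⊢ ··b··> n4
  n4 = 0 | 0 ⊢ deadlocked
Coarsest stable partition (strong bisimilarity classes):
  B0 = {m0, n0}
  B1 = {m1, n1}
  B2 = {m3, n3}
  B3 = {m4, n4}
  B4 = {m2, n2}
m0 ∈ B0, n0 ∈ B0 → same block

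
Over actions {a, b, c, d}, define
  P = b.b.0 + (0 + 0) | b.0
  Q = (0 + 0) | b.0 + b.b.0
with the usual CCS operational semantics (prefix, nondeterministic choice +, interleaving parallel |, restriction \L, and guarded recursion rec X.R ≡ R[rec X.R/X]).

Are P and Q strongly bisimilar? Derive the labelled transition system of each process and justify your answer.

bisimilar

LTS(P): 4 reachable states
  p0 = b.b.0 + (0 + 0) | b.0 | ··b··> p1, ··b··> p2
  p1 = (0 + 0) | 0 | ∅
  p2 = b.0 | ··b··> p3
  p3 = 0 | ∅
LTS(Q): 4 reachable states
  q0 = (0 + 0) | b.0 + b.b.0 | ··b··> q1, ··b··> q2
  q1 = (0 + 0) | 0 | ∅
  q2 = b.0 | ··b··> q3
  q3 = 0 | ∅
Partition-refinement fixed point:
  B0 = {p0, q0}
  B1 = {p2, q2}
  B2 = {p1, p3, q1, q3}
p0 ∈ B0, q0 ∈ B0 → same block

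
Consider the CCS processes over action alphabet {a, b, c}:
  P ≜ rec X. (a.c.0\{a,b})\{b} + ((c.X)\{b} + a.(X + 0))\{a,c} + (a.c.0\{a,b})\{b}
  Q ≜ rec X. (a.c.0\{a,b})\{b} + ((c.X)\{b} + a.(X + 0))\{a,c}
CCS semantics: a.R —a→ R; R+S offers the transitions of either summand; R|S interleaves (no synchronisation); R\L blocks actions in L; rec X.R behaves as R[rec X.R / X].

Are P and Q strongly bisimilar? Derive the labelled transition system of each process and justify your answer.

Reachable graph of P (3 states):
  s0 = rec X. (a.c.0\{a,b})\{b} + ((c.X)\{b} + a.(X + 0))\{a,c} + (a.c.0\{a,b})\{b} → -a-> s1
  s1 = (c.0\{a,b})\{b} → -c-> s2
  s2 = 0\{a,b}\{b} → deadlocked
Reachable graph of Q (3 states):
  t0 = rec X. (a.c.0\{a,b})\{b} + ((c.X)\{b} + a.(X + 0))\{a,c} → -a-> t1
  t1 = (c.0\{a,b})\{b} → -c-> t2
  t2 = 0\{a,b}\{b} → deadlocked
Bisimilarity quotient blocks:
  B0 = {s0, t0}
  B1 = {s1, t1}
  B2 = {s2, t2}
s0 ∈ B0, t0 ∈ B0 → same block

bisimilar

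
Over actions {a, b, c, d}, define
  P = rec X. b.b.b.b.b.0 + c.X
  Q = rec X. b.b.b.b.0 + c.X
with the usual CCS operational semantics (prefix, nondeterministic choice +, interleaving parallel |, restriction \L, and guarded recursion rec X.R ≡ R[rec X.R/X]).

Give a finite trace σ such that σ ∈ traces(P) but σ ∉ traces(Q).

bbbbb

LTS(P): 6 reachable states
  u0 = rec X. b.b.b.b.b.0 + c.X :: --b--▸ u1, --c--▸ u0
  u1 = b.b.b.b.0 :: --b--▸ u2
  u2 = b.b.b.0 :: --b--▸ u3
  u3 = b.b.0 :: --b--▸ u4
  u4 = b.0 :: --b--▸ u5
  u5 = 0 :: (no moves)
LTS(Q): 5 reachable states
  v0 = rec X. b.b.b.b.0 + c.X :: --b--▸ v1, --c--▸ v0
  v1 = b.b.b.0 :: --b--▸ v2
  v2 = b.b.0 :: --b--▸ v3
  v3 = b.0 :: --b--▸ v4
  v4 = 0 :: (no moves)
Run σ = ⟨bbbbb⟩ on P: start {u0}
  step 1 (b): {u1}
  step 2 (b): {u2}
  step 3 (b): {u3}
  step 4 (b): {u4}
  step 5 (b): {u5}
  — P admits the full trace.
Run σ = ⟨bbbbb⟩ on Q: start {v0}
  step 1 (b): {v1}
  step 2 (b): {v2}
  step 3 (b): {v3}
  step 4 (b): {v4}
  step 5 (b): ∅ (Q stuck)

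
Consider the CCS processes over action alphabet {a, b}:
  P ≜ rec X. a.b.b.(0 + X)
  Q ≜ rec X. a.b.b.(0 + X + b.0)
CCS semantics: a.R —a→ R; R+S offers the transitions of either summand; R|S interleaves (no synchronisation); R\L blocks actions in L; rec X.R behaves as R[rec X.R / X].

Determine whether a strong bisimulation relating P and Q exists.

Reachable graph of P (4 states):
  s0 = rec X. a.b.b.(0 + X) | ··a··> s1
  s1 = b.b.(0 + (rec X. a.b.b.(0 + X))) | ··b··> s2
  s2 = b.(0 + (rec X. a.b.b.(0 + X))) | ··b··> s3
  s3 = 0 + (rec X. a.b.b.(0 + X)) | ··a··> s1
Reachable graph of Q (5 states):
  t0 = rec X. a.b.b.(0 + X + b.0) | ··a··> t1
  t1 = b.b.(0 + (rec X. a.b.b.(0 + X + b.0)) + b.0) | ··b··> t2
  t2 = b.(0 + (rec X. a.b.b.(0 + X + b.0)) + b.0) | ··b··> t3
  t3 = 0 + (rec X. a.b.b.(0 + X + b.0)) + b.0 | ··a··> t1, ··b··> t4
  t4 = 0 | stopped
Bisimilarity quotient blocks:
  B0 = {s0, s3}
  B1 = {s1}
  B2 = {s2}
  B3 = {t0}
  B4 = {t1}
  B5 = {t2}
  B6 = {t3}
  B7 = {t4}
s0 ∈ B0, t0 ∈ B3 → different blocks

NO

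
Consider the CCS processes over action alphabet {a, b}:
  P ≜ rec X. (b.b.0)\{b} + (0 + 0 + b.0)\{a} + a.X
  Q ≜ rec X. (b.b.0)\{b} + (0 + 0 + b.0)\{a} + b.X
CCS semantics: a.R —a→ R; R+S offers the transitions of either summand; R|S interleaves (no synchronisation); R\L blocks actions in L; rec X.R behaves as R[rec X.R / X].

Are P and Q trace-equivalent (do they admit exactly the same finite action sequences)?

P's transition system — 2 states:
  s0 = rec X. (b.b.0)\{b} + (0 + 0 + b.0)\{a} + a.X :: --a--▸ s0, --b--▸ s1
  s1 = 0\{a} :: stopped
Q's transition system — 2 states:
  t0 = rec X. (b.b.0)\{b} + (0 + 0 + b.0)\{a} + b.X :: --b--▸ t0, --b--▸ t1
  t1 = 0\{a} :: stopped
Run σ = ⟨a⟩ on P: start {s0}
  after a @ step 1: {s0}
  ✓ P
Run σ = ⟨a⟩ on Q: start {t0}
  after a @ step 1: no successor for Q

trace-distinct — witness ⟨a⟩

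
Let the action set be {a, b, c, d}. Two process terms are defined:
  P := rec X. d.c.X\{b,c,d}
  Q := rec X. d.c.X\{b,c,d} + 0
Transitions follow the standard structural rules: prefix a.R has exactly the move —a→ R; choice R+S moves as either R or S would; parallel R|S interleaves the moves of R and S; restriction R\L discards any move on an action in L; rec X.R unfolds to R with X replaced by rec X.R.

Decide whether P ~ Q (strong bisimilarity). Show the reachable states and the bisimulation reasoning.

Reachable graph of P (3 states):
  s0 = rec X. d.c.X\{b,c,d} has moves —d→ s1
  s1 = c.(rec X. d.c.X\{b,c,d})\{b,c,d} has moves —c→ s2
  s2 = (rec X. d.c.X\{b,c,d})\{b,c,d} has moves deadlocked
Reachable graph of Q (3 states):
  t0 = rec X. d.c.X\{b,c,d} + 0 has moves —d→ t1
  t1 = c.(rec X. d.c.X\{b,c,d} + 0)\{b,c,d} has moves —c→ t2
  t2 = (rec X. d.c.X\{b,c,d} + 0)\{b,c,d} has moves deadlocked
Partition-refinement fixed point:
  B0 = {s0, t0}
  B1 = {s1, t1}
  B2 = {s2, t2}
s0 ∈ B0, t0 ∈ B0 → same block

P ~ Q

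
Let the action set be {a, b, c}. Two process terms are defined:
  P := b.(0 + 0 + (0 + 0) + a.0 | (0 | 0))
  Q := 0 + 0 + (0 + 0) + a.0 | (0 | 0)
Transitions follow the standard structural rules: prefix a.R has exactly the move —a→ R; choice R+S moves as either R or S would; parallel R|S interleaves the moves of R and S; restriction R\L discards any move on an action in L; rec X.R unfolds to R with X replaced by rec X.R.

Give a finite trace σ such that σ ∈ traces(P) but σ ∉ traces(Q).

LTS(P): 3 reachable states
  u0 = b.(0 + 0 + (0 + 0) + a.0 | (0 | 0)) ⊢ --b--▸ u1
  u1 = 0 + 0 + (0 + 0) + a.0 | (0 | 0) ⊢ --a--▸ u2
  u2 = 0 | (0 | 0) ⊢ ∅
LTS(Q): 2 reachable states
  v0 = 0 + 0 + (0 + 0) + a.0 | (0 | 0) ⊢ --a--▸ v1
  v1 = 0 | (0 | 0) ⊢ ∅
Run σ = ⟨b⟩ on P: start {u0}
  after b @ step 1: {u1}
  ✓ P
Run σ = ⟨b⟩ on Q: start {v0}
  after b @ step 1: no successor for Q

b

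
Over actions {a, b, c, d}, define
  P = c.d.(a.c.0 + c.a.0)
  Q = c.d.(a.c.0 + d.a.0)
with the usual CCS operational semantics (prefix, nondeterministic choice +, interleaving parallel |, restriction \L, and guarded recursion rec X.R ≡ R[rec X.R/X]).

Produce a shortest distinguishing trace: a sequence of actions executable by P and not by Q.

LTS(P): 6 reachable states
  m0 = c.d.(a.c.0 + c.a.0) has moves --c--▸ m1
  m1 = d.(a.c.0 + c.a.0) has moves --d--▸ m2
  m2 = a.c.0 + c.a.0 has moves --a--▸ m3, --c--▸ m4
  m3 = c.0 has moves --c--▸ m5
  m4 = a.0 has moves --a--▸ m5
  m5 = 0 has moves ∅
LTS(Q): 6 reachable states
  n0 = c.d.(a.c.0 + d.a.0) has moves --c--▸ n1
  n1 = d.(a.c.0 + d.a.0) has moves --d--▸ n2
  n2 = a.c.0 + d.a.0 has moves --a--▸ n3, --d--▸ n4
  n3 = c.0 has moves --c--▸ n5
  n4 = a.0 has moves --a--▸ n5
  n5 = 0 has moves ∅
Executing cdc from P (initial set {m0}):
  [1] c ⇒ {m1}
  [2] d ⇒ {m2}
  [3] c ⇒ {m4}
  ✓ P
Executing cdc from Q (initial set {n0}):
  [1] c ⇒ {n1}
  [2] d ⇒ {n2}
  [3] c ⇒ ∅ (Q stuck)

cdc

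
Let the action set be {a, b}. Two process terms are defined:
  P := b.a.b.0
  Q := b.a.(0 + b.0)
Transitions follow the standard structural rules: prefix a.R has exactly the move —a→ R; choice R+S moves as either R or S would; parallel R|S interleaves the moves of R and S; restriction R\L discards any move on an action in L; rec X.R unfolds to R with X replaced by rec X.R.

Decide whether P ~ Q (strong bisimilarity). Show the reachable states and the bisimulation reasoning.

P's transition system — 4 states:
  p0 = b.a.b.0 ⊢ =b=> p1
  p1 = a.b.0 ⊢ =a=> p2
  p2 = b.0 ⊢ =b=> p3
  p3 = 0 ⊢ deadlocked
Q's transition system — 4 states:
  q0 = b.a.(0 + b.0) ⊢ =b=> q1
  q1 = a.(0 + b.0) ⊢ =a=> q2
  q2 = 0 + b.0 ⊢ =b=> q3
  q3 = 0 ⊢ deadlocked
Bisimilarity quotient blocks:
  B0 = {p0, q0}
  B1 = {p1, q1}
  B2 = {p2, q2}
  B3 = {p3, q3}
p0 ∈ B0, q0 ∈ B0 → same block

bisimilar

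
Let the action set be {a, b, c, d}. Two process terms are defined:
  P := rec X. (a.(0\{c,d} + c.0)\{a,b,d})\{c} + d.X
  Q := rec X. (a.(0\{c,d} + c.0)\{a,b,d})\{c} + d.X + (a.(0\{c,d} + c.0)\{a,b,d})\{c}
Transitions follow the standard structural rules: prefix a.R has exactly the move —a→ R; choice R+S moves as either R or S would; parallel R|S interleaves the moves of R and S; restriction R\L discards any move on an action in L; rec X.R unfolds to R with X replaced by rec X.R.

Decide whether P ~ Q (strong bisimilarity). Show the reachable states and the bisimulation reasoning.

YES

Reachable graph of P (2 states):
  s0 = rec X. (a.(0\{c,d} + c.0)\{a,b,d})\{c} + d.X ⊢ =a=> s1, =d=> s0
  s1 = (0\{c,d} + c.0)\{a,b,d}\{c} ⊢ deadlocked
Reachable graph of Q (2 states):
  t0 = rec X. (a.(0\{c,d} + c.0)\{a,b,d})\{c} + d.X + (a.(0\{c,d} + c.0)\{a,b,d})\{c} ⊢ =a=> t1, =d=> t0
  t1 = (0\{c,d} + c.0)\{a,b,d}\{c} ⊢ deadlocked
Coarsest stable partition (strong bisimilarity classes):
  B0 = {s0, t0}
  B1 = {s1, t1}
s0 ∈ B0, t0 ∈ B0 → same block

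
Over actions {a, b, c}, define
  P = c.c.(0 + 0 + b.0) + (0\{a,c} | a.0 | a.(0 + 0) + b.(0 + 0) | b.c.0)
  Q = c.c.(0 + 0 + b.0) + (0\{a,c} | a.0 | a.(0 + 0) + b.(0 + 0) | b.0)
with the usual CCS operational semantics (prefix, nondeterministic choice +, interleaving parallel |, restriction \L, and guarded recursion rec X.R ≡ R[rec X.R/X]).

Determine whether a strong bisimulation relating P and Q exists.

not bisimilar

Reachable graph of P (12 states):
  m0 = c.c.(0 + 0 + b.0) + (0\{a,c} | a.0 | a.(0 + 0) + b.(0 + 0) | b.c.0) → --a--▸ m1, --a--▸ m2, --b--▸ m3, --b--▸ m4, --c--▸ m5
  m1 = 0\{a,c} | 0 | a.(0 + 0) → --a--▸ m6
  m2 = 0\{a,c} | a.0 | (0 + 0) → --a--▸ m6
  m3 = (0 + 0) | b.c.0 → --b--▸ m7
  m4 = b.(0 + 0) | c.0 → --b--▸ m7, --c--▸ m8
  m5 = c.(0 + 0 + b.0) → --c--▸ m9
  m6 = 0\{a,c} | 0 | (0 + 0) → stopped
  m7 = (0 + 0) | c.0 → --c--▸ m10
  m8 = b.(0 + 0) | 0 → --b--▸ m10
  m9 = 0 + 0 + b.0 → --b--▸ m11
  m10 = (0 + 0) | 0 → stopped
  m11 = 0 → stopped
Reachable graph of Q (10 states):
  n0 = c.c.(0 + 0 + b.0) + (0\{a,c} | a.0 | a.(0 + 0) + b.(0 + 0) | b.0) → --a--▸ n1, --a--▸ n2, --b--▸ n3, --b--▸ n4, --c--▸ n5
  n1 = 0\{a,c} | 0 | a.(0 + 0) → --a--▸ n6
  n2 = 0\{a,c} | a.0 | (0 + 0) → --a--▸ n6
  n3 = (0 + 0) | b.0 → --b--▸ n7
  n4 = b.(0 + 0) | 0 → --b--▸ n7
  n5 = c.(0 + 0 + b.0) → --c--▸ n8
  n6 = 0\{a,c} | 0 | (0 + 0) → stopped
  n7 = (0 + 0) | 0 → stopped
  n8 = 0 + 0 + b.0 → --b--▸ n9
  n9 = 0 → stopped
Partition-refinement fixed point:
  B0 = {m0}
  B1 = {m1, m2, n1, n2}
  B2 = {m10, m11, m6, n6, n7, n9}
  B3 = {m5, n5}
  B4 = {m8, m9, n3, n4, n8}
  B5 = {m3}
  B6 = {m7}
  B7 = {m4}
  B8 = {n0}
m0 ∈ B0, n0 ∈ B8 → different blocks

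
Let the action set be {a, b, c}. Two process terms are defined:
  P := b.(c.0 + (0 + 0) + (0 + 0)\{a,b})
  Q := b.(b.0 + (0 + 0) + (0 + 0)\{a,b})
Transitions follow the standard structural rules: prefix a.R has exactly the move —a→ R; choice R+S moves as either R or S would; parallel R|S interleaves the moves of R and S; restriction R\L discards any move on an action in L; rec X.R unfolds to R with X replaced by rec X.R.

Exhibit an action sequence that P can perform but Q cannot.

bc

Reachable graph of P (3 states):
  u0 = b.(c.0 + (0 + 0) + (0 + 0)\{a,b}) → -b-> u1
  u1 = c.0 + (0 + 0) + (0 + 0)\{a,b} → -c-> u2
  u2 = 0 → deadlocked
Reachable graph of Q (3 states):
  v0 = b.(b.0 + (0 + 0) + (0 + 0)\{a,b}) → -b-> v1
  v1 = b.0 + (0 + 0) + (0 + 0)\{a,b} → -b-> v2
  v2 = 0 → deadlocked
Run σ = ⟨bc⟩ on P: start {u0}
  [1] b ⇒ {u1}
  [2] c ⇒ {u2}
  ✓ P
Run σ = ⟨bc⟩ on Q: start {v0}
  [1] b ⇒ {v1}
  [2] c ⇒ no successor for Q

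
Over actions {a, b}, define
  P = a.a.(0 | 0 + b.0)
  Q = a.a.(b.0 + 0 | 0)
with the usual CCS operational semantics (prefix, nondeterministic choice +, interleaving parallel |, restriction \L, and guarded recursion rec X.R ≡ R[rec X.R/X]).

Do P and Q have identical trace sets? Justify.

P's transition system — 4 states:
  u0 = a.a.(0 | 0 + b.0) :: --a--▸ u1
  u1 = a.(0 | 0 + b.0) :: --a--▸ u2
  u2 = 0 | 0 + b.0 :: --b--▸ u3
  u3 = 0 :: deadlocked
Q's transition system — 4 states:
  v0 = a.a.(b.0 + 0 | 0) :: --a--▸ v1
  v1 = a.(b.0 + 0 | 0) :: --a--▸ v2
  v2 = b.0 + 0 | 0 :: --b--▸ v3
  v3 = 0 :: deadlocked
Partition-refinement fixed point:
  B0 = {u0, v0}
  B1 = {u1, v1}
  B2 = {u2, v2}
  B3 = {u3, v3}
u0 ∈ B0, v0 ∈ B0 → same block
Bisimilar ⇒ trace-equivalent.

traces(P) = traces(Q)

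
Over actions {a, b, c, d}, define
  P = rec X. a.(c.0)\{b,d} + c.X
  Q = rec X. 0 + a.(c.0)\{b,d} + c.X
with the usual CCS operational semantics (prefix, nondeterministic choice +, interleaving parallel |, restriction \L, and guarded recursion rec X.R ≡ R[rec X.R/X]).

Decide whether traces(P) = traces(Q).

Reachable graph of P (3 states):
  u0 = rec X. a.(c.0)\{b,d} + c.X :: =a=> u1, =c=> u0
  u1 = (c.0)\{b,d} :: =c=> u2
  u2 = 0\{b,d} :: deadlocked
Reachable graph of Q (3 states):
  v0 = rec X. 0 + a.(c.0)\{b,d} + c.X :: =a=> v1, =c=> v0
  v1 = (c.0)\{b,d} :: =c=> v2
  v2 = 0\{b,d} :: deadlocked
Bisimilarity quotient blocks:
  B0 = {u0, v0}
  B1 = {u1, v1}
  B2 = {u2, v2}
u0 ∈ B0, v0 ∈ B0 → same block
Bisimilar ⇒ trace-equivalent.

YES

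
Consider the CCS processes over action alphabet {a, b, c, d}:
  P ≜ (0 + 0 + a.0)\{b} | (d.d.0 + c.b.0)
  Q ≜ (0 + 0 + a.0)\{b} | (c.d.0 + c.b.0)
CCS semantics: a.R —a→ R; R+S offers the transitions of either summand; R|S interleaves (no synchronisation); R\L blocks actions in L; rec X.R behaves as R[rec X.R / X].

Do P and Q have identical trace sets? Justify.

Reachable graph of P (8 states):
  m0 = (0 + 0 + a.0)\{b} | (d.d.0 + c.b.0) :: —a→ m1, —c→ m2, —d→ m3
  m1 = 0\{b} | (d.d.0 + c.b.0) :: —c→ m4, —d→ m5
  m2 = (0 + 0 + a.0)\{b} | b.0 :: —a→ m4, —b→ m6
  m3 = (0 + 0 + a.0)\{b} | d.0 :: —a→ m5, —d→ m6
  m4 = 0\{b} | b.0 :: —b→ m7
  m5 = 0\{b} | d.0 :: —d→ m7
  m6 = (0 + 0 + a.0)\{b} | 0 :: —a→ m7
  m7 = 0\{b} | 0 :: ·
Reachable graph of Q (8 states):
  n0 = (0 + 0 + a.0)\{b} | (c.d.0 + c.b.0) :: —a→ n1, —c→ n2, —c→ n3
  n1 = 0\{b} | (c.d.0 + c.b.0) :: —c→ n4, —c→ n5
  n2 = (0 + 0 + a.0)\{b} | b.0 :: —a→ n4, —b→ n6
  n3 = (0 + 0 + a.0)\{b} | d.0 :: —a→ n5, —d→ n6
  n4 = 0\{b} | b.0 :: —b→ n7
  n5 = 0\{b} | d.0 :: —d→ n7
  n6 = (0 + 0 + a.0)\{b} | 0 :: —a→ n7
  n7 = 0\{b} | 0 :: ·
Trace ⟨d⟩ through P, begin at {m0}:
  step 1 (d): {m3}
  P completes σ.
Trace ⟨d⟩ through Q, begin at {n0}:
  step 1 (d): ∅  — Q cannot continue

NO — witness ⟨d⟩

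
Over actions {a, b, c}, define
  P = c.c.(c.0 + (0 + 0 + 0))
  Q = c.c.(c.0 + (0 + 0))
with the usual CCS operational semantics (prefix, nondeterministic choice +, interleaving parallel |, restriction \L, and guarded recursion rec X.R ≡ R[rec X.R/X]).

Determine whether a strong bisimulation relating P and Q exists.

YES

LTS(P): 4 reachable states
  m0 = c.c.(c.0 + (0 + 0 + 0)) has moves --c--▸ m1
  m1 = c.(c.0 + (0 + 0 + 0)) has moves --c--▸ m2
  m2 = c.0 + (0 + 0 + 0) has moves --c--▸ m3
  m3 = 0 has moves deadlocked
LTS(Q): 4 reachable states
  n0 = c.c.(c.0 + (0 + 0)) has moves --c--▸ n1
  n1 = c.(c.0 + (0 + 0)) has moves --c--▸ n2
  n2 = c.0 + (0 + 0) has moves --c--▸ n3
  n3 = 0 has moves deadlocked
Partition-refinement fixed point:
  B0 = {m0, n0}
  B1 = {m1, n1}
  B2 = {m2, n2}
  B3 = {m3, n3}
m0 ∈ B0, n0 ∈ B0 → same block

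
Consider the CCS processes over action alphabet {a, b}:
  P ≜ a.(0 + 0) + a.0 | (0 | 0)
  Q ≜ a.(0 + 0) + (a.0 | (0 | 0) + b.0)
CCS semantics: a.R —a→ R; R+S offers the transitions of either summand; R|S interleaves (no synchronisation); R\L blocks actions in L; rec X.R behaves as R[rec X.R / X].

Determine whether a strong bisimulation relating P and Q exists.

LTS(P): 3 reachable states
  s0 = a.(0 + 0) + a.0 | (0 | 0) ⊢ —a→ s1, —a→ s2
  s1 = 0 + 0 ⊢ (no moves)
  s2 = 0 | (0 | 0) ⊢ (no moves)
LTS(Q): 4 reachable states
  t0 = a.(0 + 0) + (a.0 | (0 | 0) + b.0) ⊢ —a→ t1, —a→ t2, —b→ t3
  t1 = 0 + 0 ⊢ (no moves)
  t2 = 0 | (0 | 0) ⊢ (no moves)
  t3 = 0 ⊢ (no moves)
Partition-refinement fixed point:
  B0 = {s0}
  B1 = {s1, s2, t1, t2, t3}
  B2 = {t0}
s0 ∈ B0, t0 ∈ B2 → different blocks

NO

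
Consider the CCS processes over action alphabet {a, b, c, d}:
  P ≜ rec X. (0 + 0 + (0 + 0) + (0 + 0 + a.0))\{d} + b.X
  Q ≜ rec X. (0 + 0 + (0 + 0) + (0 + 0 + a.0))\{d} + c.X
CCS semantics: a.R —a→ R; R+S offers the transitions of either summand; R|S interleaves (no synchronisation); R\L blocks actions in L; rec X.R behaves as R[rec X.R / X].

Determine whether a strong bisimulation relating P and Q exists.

P ≁ Q

Reachable graph of P (2 states):
  m0 = rec X. (0 + 0 + (0 + 0) + (0 + 0 + a.0))\{d} + b.X :: —a→ m1, —b→ m0
  m1 = 0\{d} :: deadlocked
Reachable graph of Q (2 states):
  n0 = rec X. (0 + 0 + (0 + 0) + (0 + 0 + a.0))\{d} + c.X :: —a→ n1, —c→ n0
  n1 = 0\{d} :: deadlocked
Coarsest stable partition (strong bisimilarity classes):
  B0 = {m0}
  B1 = {m1, n1}
  B2 = {n0}
m0 ∈ B0, n0 ∈ B2 → different blocks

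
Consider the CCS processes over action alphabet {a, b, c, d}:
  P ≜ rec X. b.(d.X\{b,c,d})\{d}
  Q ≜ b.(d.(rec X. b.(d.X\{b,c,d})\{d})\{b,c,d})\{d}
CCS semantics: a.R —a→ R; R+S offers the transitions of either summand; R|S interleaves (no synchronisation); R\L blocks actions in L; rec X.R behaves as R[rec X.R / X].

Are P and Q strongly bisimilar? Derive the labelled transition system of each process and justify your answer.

P's transition system — 2 states:
  m0 = rec X. b.(d.X\{b,c,d})\{d} has moves =b=> m1
  m1 = (d.(rec X. b.(d.X\{b,c,d})\{d})\{b,c,d})\{d} has moves ·
Q's transition system — 2 states:
  n0 = b.(d.(rec X. b.(d.X\{b,c,d})\{d})\{b,c,d})\{d} has moves =b=> n1
  n1 = (d.(rec X. b.(d.X\{b,c,d})\{d})\{b,c,d})\{d} has moves ·
Partition-refinement fixed point:
  B0 = {m0, n0}
  B1 = {m1, n1}
m0 ∈ B0, n0 ∈ B0 → same block

P ~ Q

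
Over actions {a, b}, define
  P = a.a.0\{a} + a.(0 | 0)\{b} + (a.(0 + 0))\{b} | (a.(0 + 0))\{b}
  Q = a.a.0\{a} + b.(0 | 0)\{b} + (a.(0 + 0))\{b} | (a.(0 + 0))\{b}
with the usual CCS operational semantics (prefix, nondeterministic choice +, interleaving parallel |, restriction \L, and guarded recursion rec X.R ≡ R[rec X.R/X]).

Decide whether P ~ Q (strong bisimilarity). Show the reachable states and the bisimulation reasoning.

P ≁ Q

Reachable graph of P (7 states):
  m0 = a.a.0\{a} + a.(0 | 0)\{b} + (a.(0 + 0))\{b} | (a.(0 + 0))\{b} → —a→ m1, —a→ m2, —a→ m3, —a→ m4
  m1 = (0 + 0)\{b} | (a.(0 + 0))\{b} → —a→ m5
  m2 = (0 | 0)\{b} → (no moves)
  m3 = (a.(0 + 0))\{b} | (0 + 0)\{b} → —a→ m5
  m4 = a.0\{a} → —a→ m6
  m5 = (0 + 0)\{b} | (0 + 0)\{b} → (no moves)
  m6 = 0\{a} → (no moves)
Reachable graph of Q (7 states):
  n0 = a.a.0\{a} + b.(0 | 0)\{b} + (a.(0 + 0))\{b} | (a.(0 + 0))\{b} → —a→ n1, —a→ n2, —a→ n3, —b→ n4
  n1 = (0 + 0)\{b} | (a.(0 + 0))\{b} → —a→ n5
  n2 = (a.(0 + 0))\{b} | (0 + 0)\{b} → —a→ n5
  n3 = a.0\{a} → —a→ n6
  n4 = (0 | 0)\{b} → (no moves)
  n5 = (0 + 0)\{b} | (0 + 0)\{b} → (no moves)
  n6 = 0\{a} → (no moves)
Coarsest stable partition (strong bisimilarity classes):
  B0 = {m0}
  B1 = {m1, m3, m4, n1, n2, n3}
  B2 = {m2, m5, m6, n4, n5, n6}
  B3 = {n0}
m0 ∈ B0, n0 ∈ B3 → different blocks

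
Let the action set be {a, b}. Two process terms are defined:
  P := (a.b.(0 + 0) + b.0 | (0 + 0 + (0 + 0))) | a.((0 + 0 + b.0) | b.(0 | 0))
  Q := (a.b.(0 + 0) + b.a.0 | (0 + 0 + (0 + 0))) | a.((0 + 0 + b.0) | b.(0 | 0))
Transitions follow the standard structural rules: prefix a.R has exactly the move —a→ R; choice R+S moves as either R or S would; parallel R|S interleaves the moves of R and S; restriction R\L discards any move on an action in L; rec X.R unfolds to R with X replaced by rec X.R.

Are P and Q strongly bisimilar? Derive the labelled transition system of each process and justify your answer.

Reachable graph of P (20 states):
  s0 = (a.b.(0 + 0) + b.0 | (0 + 0 + (0 + 0))) | a.((0 + 0 + b.0) | b.(0 | 0)) → =a=> s1, =a=> s2, =b=> s3
  s1 = (a.b.(0 + 0) + b.0 | (0 + 0 + (0 + 0))) | ((0 + 0 + b.0) | b.(0 | 0)) → =a=> s4, =b=> s5, =b=> s6, =b=> s7
  s2 = b.(0 + 0) | a.((0 + 0 + b.0) | b.(0 | 0)) → =a=> s4, =b=> s8
  s3 = 0 | (0 + 0 + (0 + 0)) | a.((0 + 0 + b.0) | b.(0 | 0)) → =a=> s7
  s4 = b.(0 + 0) | ((0 + 0 + b.0) | b.(0 | 0)) → =b=> s10, =b=> s11, =b=> s9
  s5 = (a.b.(0 + 0) + b.0 | (0 + 0 + (0 + 0))) | ((0 + 0 + b.0) | (0 | 0)) → =a=> s10, =b=> s12, =b=> s13
  s6 = (a.b.(0 + 0) + b.0 | (0 + 0 + (0 + 0))) | (0 | b.(0 | 0)) → =a=> s11, =b=> s12, =b=> s14
  s7 = 0 | (0 + 0 + (0 + 0)) | ((0 + 0 + b.0) | b.(0 | 0)) → =b=> s13, =b=> s14
  s8 = (0 + 0) | a.((0 + 0 + b.0) | b.(0 | 0)) → =a=> s9
  s9 = (0 + 0) | ((0 + 0 + b.0) | b.(0 | 0)) → =b=> s15, =b=> s16
  s10 = b.(0 + 0) | ((0 + 0 + b.0) | (0 | 0)) → =b=> s15, =b=> s17
  s11 = b.(0 + 0) | (0 | b.(0 | 0)) → =b=> s16, =b=> s17
  s12 = (a.b.(0 + 0) + b.0 | (0 + 0 + (0 + 0))) | (0 | (0 | 0)) → =a=> s17, =b=> s18
  s13 = 0 | (0 + 0 + (0 + 0)) | ((0 + 0 + b.0) | (0 | 0)) → =b=> s18
  s14 = 0 | (0 + 0 + (0 + 0)) | (0 | b.(0 | 0)) → =b=> s18
  s15 = (0 + 0) | ((0 + 0 + b.0) | (0 | 0)) → =b=> s19
  s16 = (0 + 0) | (0 | b.(0 | 0)) → =b=> s19
  s17 = b.(0 + 0) | (0 | (0 | 0)) → =b=> s19
  s18 = 0 | (0 + 0 + (0 + 0)) | (0 | (0 | 0)) → ∅
  s19 = (0 + 0) | (0 | (0 | 0)) → ∅
Reachable graph of Q (25 states):
  t0 = (a.b.(0 + 0) + b.a.0 | (0 + 0 + (0 + 0))) | a.((0 + 0 + b.0) | b.(0 | 0)) → =a=> t1, =a=> t2, =b=> t3
  t1 = (a.b.(0 + 0) + b.a.0 | (0 + 0 + (0 + 0))) | ((0 + 0 + b.0) | b.(0 | 0)) → =a=> t4, =b=> t5, =b=> t6, =b=> t7
  t2 = b.(0 + 0) | a.((0 + 0 + b.0) | b.(0 | 0)) → =a=> t4, =b=> t8
  t3 = a.0 | (0 + 0 + (0 + 0)) | a.((0 + 0 + b.0) | b.(0 | 0)) → =a=> t7, =a=> t9
  t4 = b.(0 + 0) | ((0 + 0 + b.0) | b.(0 | 0)) → =b=> t10, =b=> t11, =b=> t12
  t5 = (a.b.(0 + 0) + b.a.0 | (0 + 0 + (0 + 0))) | ((0 + 0 + b.0) | (0 | 0)) → =a=> t11, =b=> t13, =b=> t14
  t6 = (a.b.(0 + 0) + b.a.0 | (0 + 0 + (0 + 0))) | (0 | b.(0 | 0)) → =a=> t12, =b=> t13, =b=> t15
  t7 = a.0 | (0 + 0 + (0 + 0)) | ((0 + 0 + b.0) | b.(0 | 0)) → =a=> t16, =b=> t14, =b=> t15
  t8 = (0 + 0) | a.((0 + 0 + b.0) | b.(0 | 0)) → =a=> t10
  t9 = 0 | (0 + 0 + (0 + 0)) | a.((0 + 0 + b.0) | b.(0 | 0)) → =a=> t16
  t10 = (0 + 0) | ((0 + 0 + b.0) | b.(0 | 0)) → =b=> t17, =b=> t18
  t11 = b.(0 + 0) | ((0 + 0 + b.0) | (0 | 0)) → =b=> t17, =b=> t19
  t12 = b.(0 + 0) | (0 | b.(0 | 0)) → =b=> t18, =b=> t19
  t13 = (a.b.(0 + 0) + b.a.0 | (0 + 0 + (0 + 0))) | (0 | (0 | 0)) → =a=> t19, =b=> t20
  t14 = a.0 | (0 + 0 + (0 + 0)) | ((0 + 0 + b.0) | (0 | 0)) → =a=> t21, =b=> t20
  t15 = a.0 | (0 + 0 + (0 + 0)) | (0 | b.(0 | 0)) → =a=> t22, =b=> t20
  t16 = 0 | (0 + 0 + (0 + 0)) | ((0 + 0 + b.0) | b.(0 | 0)) → =b=> t21, =b=> t22
  t17 = (0 + 0) | ((0 + 0 + b.0) | (0 | 0)) → =b=> t23
  t18 = (0 + 0) | (0 | b.(0 | 0)) → =b=> t23
  t19 = b.(0 + 0) | (0 | (0 | 0)) → =b=> t23
  t20 = a.0 | (0 + 0 + (0 + 0)) | (0 | (0 | 0)) → =a=> t24
  t21 = 0 | (0 + 0 + (0 + 0)) | ((0 + 0 + b.0) | (0 | 0)) → =b=> t24
  t22 = 0 | (0 + 0 + (0 + 0)) | (0 | b.(0 | 0)) → =b=> t24
  t23 = (0 + 0) | (0 | (0 | 0)) → ∅
  t24 = 0 | (0 + 0 + (0 + 0)) | (0 | (0 | 0)) → ∅
Coarsest stable partition (strong bisimilarity classes):
  B0 = {s0}
  B1 = {s1}
  B2 = {s5, s6}
  B3 = {s10, s11, s7, s9, t10, t11, t12, t16}
  B4 = {s13, s14, s15, s16, s17, t17, t18, t19, t21, t22}
  B5 = {s18, s19, t23, t24}
  B6 = {s12}
  B7 = {s4, t4}
  B8 = {s2, t2}
  B9 = {s3, s8, t8, t9}
  B10 = {t0}
  B11 = {t3}
  B12 = {t5, t6, t7}
  B13 = {t13, t14, t15}
  B14 = {t20}
  B15 = {t1}
s0 ∈ B0, t0 ∈ B10 → different blocks

NO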